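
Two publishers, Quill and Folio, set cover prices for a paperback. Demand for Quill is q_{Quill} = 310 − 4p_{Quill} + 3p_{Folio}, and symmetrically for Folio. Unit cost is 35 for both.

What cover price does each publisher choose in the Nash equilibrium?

90

Quill's profit: π = (p_{Quill} − 35)(310 − 4p_{Quill} + 3p_{Folio}).
∂π/∂p_{Quill} = 450 − 8p_{Quill} + 3p_{Folio} = 0 ⇒ p_{Quill} = 56.25 + 0.375p_{Folio}.
The game is symmetric, so in equilibrium p_{Folio} = p_{Quill}: the reaction function gives 0.625p_{Quill} = 56.25, hence p_{Quill} = 90.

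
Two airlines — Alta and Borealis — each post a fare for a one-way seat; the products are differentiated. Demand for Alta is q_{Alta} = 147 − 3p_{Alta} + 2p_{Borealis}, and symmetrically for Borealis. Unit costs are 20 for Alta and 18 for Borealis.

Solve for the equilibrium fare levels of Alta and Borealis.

51.375, 50.625

Alta's profit: π = (p_{Alta} − 20)(147 − 3p_{Alta} + 2p_{Borealis}).
∂π/∂p_{Alta} = 207 − 6p_{Alta} + 2p_{Borealis} = 0 ⇒ p_{Alta} = 34.5 + (1/3)p_{Borealis}.
Similarly p_{Borealis} = 33.5 + (1/3)p_{Alta}.
Solving the two reaction functions simultaneously: (1 − (1/3)(1/3))p_{Alta} = 34.5 + (1/3)·33.5, so (8/9)p_{Alta} = 137/3 and p_{Alta} = 51.375.
Then p_{Borealis} = 33.5 + (1/3)·51.375 = 50.625.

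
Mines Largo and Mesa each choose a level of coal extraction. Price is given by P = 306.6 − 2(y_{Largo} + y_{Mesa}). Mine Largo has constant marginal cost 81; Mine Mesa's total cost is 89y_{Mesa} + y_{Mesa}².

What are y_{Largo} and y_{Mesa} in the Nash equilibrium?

Mine Largo's profit: π = y_{Largo}(306.6 − 2(y_{Largo} + y_{Mesa})) − 81y_{Largo}.
∂π/∂y_{Largo} = 225.6 − 4y_{Largo} − 2y_{Mesa} = 0, so y_{Largo} = 56.4 − 0.5y_{Mesa}.
For Mesa: ∂π/∂y_{Mesa} = 217.6 − 6y_{Mesa} − 2y_{Largo} = 0 ⇒ y_{Mesa} = 544/15 − (1/3)y_{Largo}.
Plugging y_{Mesa} into Largo's best response: y_{Largo} = 56.4 − 0.5(544/15 − (1/3)y_{Largo}) ⇒ (5/6)y_{Largo} = 574/15, so y_{Largo} = 45.92.
Then y_{Mesa} = 544/15 − (1/3)·45.92 = 20.96.

45.92, 20.96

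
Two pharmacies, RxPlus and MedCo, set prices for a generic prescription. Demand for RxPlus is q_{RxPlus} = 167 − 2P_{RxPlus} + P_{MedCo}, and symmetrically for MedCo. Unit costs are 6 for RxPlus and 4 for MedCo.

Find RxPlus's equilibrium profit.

5703.12

RxPlus's profit: π = (P_{RxPlus} − 6)(167 − 2P_{RxPlus} + P_{MedCo}).
∂π/∂P_{RxPlus} = 179 − 4P_{RxPlus} + P_{MedCo} = 0 ⇒ P_{RxPlus} = 44.75 + 0.25P_{MedCo}.
Similarly P_{MedCo} = 43.75 + 0.25P_{RxPlus}.
Plugging P_{MedCo} into RxPlus's best response: P_{RxPlus} = 44.75 + 0.25(43.75 + 0.25P_{RxPlus}) ⇒ 0.9375P_{RxPlus} = 55.6875, so P_{RxPlus} = 59.4.
Then P_{MedCo} = 43.75 + 0.25·59.4 = 58.6.
q_{RxPlus} = 167 − 2·59.4 + 58.6 = 106.8.
Profit = (59.4 − 6)·106.8 = 5703.12.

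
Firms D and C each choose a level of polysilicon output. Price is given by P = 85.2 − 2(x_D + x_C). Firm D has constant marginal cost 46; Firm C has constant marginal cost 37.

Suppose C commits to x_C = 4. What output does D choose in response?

7.8

Firm D's profit: π = x_D(85.2 − 2(x_D + x_C)) − 46x_D.
∂π/∂x_D = 39.2 − 4x_D − 2x_C = 0, so x_D = 9.8 − 0.5x_C.
At x_C = 4: x_D = 9.8 − 0.5·4 = 7.8.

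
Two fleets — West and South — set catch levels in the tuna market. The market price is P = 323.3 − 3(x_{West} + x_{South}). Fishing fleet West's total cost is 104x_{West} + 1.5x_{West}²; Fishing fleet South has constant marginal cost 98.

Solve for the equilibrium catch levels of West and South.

14.22, 30.44

Fishing fleet West's profit: π = x_{West}(323.3 − 3(x_{West} + x_{South})) − 104x_{West} − 1.5x_{West}².
∂π/∂x_{West} = 219.3 − 9x_{West} − 3x_{South} = 0, so x_{West} = 731/30 − (1/3)x_{South}.
For South: ∂π/∂x_{South} = 225.3 − 6x_{South} − 3x_{West} = 0 ⇒ x_{South} = 37.55 − 0.5x_{West}.
Plugging x_{South} into West's best response: x_{West} = 731/30 − (1/3)(37.55 − 0.5x_{West}) ⇒ (5/6)x_{West} = 11.85, so x_{West} = 14.22.
Then x_{South} = 37.55 − 0.5·14.22 = 30.44.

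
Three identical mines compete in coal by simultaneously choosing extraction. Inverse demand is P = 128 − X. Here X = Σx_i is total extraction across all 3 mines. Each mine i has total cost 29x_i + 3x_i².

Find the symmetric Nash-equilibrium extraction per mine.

A representative mine's profit is π_i = x_i(128 − X) − 29x_i − 3x_i², with X = x_i + Σ_{j≠i} x_j.
First-order condition: 99 − 8x_i − Σ_{j≠i} x_j = 0.
In a symmetric equilibrium every mine chooses the same x, so Σ_{j≠i} x_j = 2x. The condition becomes 99 − 10x = 0, giving x = 99/10 = 9.9.

9.9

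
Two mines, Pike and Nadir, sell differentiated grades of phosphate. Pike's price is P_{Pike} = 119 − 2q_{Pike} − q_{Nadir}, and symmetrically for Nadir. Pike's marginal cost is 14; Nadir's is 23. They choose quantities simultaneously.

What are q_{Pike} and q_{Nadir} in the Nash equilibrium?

Mine Pike's profit: π = q_{Pike}(119 − 2q_{Pike} − q_{Nadir}) − 14q_{Pike}.
∂π/∂q_{Pike} = 105 − 4q_{Pike} − q_{Nadir} = 0 ⇒ q_{Pike} = 26.25 − 0.25q_{Nadir}.
Similarly q_{Nadir} = 24 − 0.25q_{Pike}.
Solving the two reaction functions simultaneously: (1 − (−0.25)(−0.25))q_{Pike} = 26.25 − 0.25·24, so 0.9375q_{Pike} = 20.25 and q_{Pike} = 21.6.
Then q_{Nadir} = 24 − 0.25·21.6 = 18.6.

21.6, 18.6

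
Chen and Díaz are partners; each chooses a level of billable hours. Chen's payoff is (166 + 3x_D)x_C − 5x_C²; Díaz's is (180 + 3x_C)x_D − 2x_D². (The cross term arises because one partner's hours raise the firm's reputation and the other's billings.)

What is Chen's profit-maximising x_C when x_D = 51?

Expanding Chen's payoff: 166x_C + 3x_Dx_C − 5x_C².
∂π/∂x_C = 166 + 3x_D − 10x_C = 0, so x_C = 16.6 + 0.3x_D.
At x_D = 51: x_C = 16.6 + 0.3·51 = 31.9.

31.9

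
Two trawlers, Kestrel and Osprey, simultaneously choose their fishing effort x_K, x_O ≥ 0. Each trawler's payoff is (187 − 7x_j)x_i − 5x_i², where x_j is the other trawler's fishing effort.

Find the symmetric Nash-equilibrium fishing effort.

11

Kestrel's payoff is (187 − 7x_O)x_K − 5x_K².
∂π/∂x_K = 187 − 7x_O − 10x_K = 0, so x_K = 18.7 − 0.7x_O.
The game is symmetric, so in equilibrium x_O = x_K: the reaction function gives 1.7x_K = 18.7, hence x_K = 11.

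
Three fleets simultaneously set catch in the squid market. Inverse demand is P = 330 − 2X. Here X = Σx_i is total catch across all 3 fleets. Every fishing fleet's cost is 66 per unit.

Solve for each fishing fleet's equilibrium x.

A representative fishing fleet's profit is π_i = x_i(330 − 2X) − 66x_i, with X = x_i + Σ_{j≠i} x_j.
First-order condition: 264 − 4x_i − 2Σ_{j≠i} x_j = 0.
With identical fishing fleets, set every x_j = x: then 264 − 4x − 4x = 0, i.e. x = 264/8 = 33.

33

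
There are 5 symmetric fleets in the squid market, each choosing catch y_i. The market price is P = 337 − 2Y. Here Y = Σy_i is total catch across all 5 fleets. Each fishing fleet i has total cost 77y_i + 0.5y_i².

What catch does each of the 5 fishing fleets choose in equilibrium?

20

A representative fishing fleet's profit is π_i = y_i(337 − 2Y) − 77y_i − 0.5y_i², with Y = y_i + Σ_{j≠i} y_j.
First-order condition: 260 − 5y_i − 2Σ_{j≠i} y_j = 0.
Imposing symmetry (y_j = y for all j) turns Σ_{j≠i} y_j into 4y, so 260 = 13y and y = 20.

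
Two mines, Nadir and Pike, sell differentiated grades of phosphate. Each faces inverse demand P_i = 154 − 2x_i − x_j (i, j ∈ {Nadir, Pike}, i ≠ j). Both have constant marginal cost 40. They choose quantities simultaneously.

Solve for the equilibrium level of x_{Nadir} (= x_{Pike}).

22.8

Mine Nadir's profit: π = x_{Nadir}(154 − 2x_{Nadir} − x_{Pike}) − 40x_{Nadir}.
∂π/∂x_{Nadir} = 114 − 4x_{Nadir} − x_{Pike} = 0 ⇒ x_{Nadir} = 28.5 − 0.25x_{Pike}.
By symmetry x_{Pike} = x_{Nadir}; substituting into the reaction function, 1.25x_{Nadir} = 28.5 and x_{Nadir} = 22.8.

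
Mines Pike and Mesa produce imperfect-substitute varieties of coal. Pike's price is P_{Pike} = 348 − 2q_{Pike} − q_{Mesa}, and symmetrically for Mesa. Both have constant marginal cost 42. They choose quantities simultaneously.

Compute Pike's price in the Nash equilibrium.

164.4

Mine Pike's profit: π = q_{Pike}(348 − 2q_{Pike} − q_{Mesa}) − 42q_{Pike}.
∂π/∂q_{Pike} = 306 − 4q_{Pike} − q_{Mesa} = 0 ⇒ q_{Pike} = 76.5 − 0.25q_{Mesa}.
By symmetry q_{Mesa} = q_{Pike}; substituting into the reaction function, 1.25q_{Pike} = 76.5 and q_{Pike} = 61.2.
P_{Pike} = 348 − 2·61.2 − 61.2 = 164.4.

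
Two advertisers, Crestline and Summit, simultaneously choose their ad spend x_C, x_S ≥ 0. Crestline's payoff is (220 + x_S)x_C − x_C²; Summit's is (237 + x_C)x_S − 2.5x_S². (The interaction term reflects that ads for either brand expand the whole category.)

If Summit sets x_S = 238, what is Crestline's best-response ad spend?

229

Expanding Crestline's payoff: 220x_C + x_Sx_C − x_C².
∂π/∂x_C = 220 + x_S − 2x_C = 0, so x_C = 110 + 0.5x_S.
At x_S = 238: x_C = 110 + 0.5·238 = 229.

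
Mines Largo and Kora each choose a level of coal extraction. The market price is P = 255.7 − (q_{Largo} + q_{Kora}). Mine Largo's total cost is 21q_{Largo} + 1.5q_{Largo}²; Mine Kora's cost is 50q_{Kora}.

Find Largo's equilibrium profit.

2146.225

Mine Largo's profit: π = q_{Largo}(255.7 − (q_{Largo} + q_{Kora})) − 21q_{Largo} − 1.5q_{Largo}².
∂π/∂q_{Largo} = 234.7 − 5q_{Largo} − q_{Kora} = 0, so q_{Largo} = 46.94 − 0.2q_{Kora}.
For Kora: ∂π/∂q_{Kora} = 205.7 − 2q_{Kora} − q_{Largo} = 0 ⇒ q_{Kora} = 102.85 − 0.5q_{Largo}.
Solving the two reaction functions simultaneously: (1 − (−0.2)(−0.5))q_{Largo} = 46.94 − 0.2·102.85, so 0.9q_{Largo} = 26.37 and q_{Largo} = 29.3.
Then q_{Kora} = 102.85 − 0.5·29.3 = 88.2.
Price P = 255.7 − 117.5 = 138.2.
Largo's profit: (138.2 − 21)·29.3 − 1.5(29.3)² = 2146.225.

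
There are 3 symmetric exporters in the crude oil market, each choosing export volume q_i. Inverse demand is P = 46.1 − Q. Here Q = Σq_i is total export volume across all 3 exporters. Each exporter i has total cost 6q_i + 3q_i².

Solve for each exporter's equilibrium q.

4.01

A representative exporter's profit is π_i = q_i(46.1 − Q) − 6q_i − 3q_i², with Q = q_i + Σ_{j≠i} q_j.
First-order condition: 40.1 − 8q_i − Σ_{j≠i} q_j = 0.
With identical exporters, set every q_j = q: then 40.1 − 8q − 2q = 0, i.e. q = 40.1/10 = 4.01.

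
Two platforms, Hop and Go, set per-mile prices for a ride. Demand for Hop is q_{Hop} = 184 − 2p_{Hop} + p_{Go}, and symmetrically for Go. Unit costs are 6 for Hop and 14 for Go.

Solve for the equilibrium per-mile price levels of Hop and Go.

66.4, 69.6

Hop's profit: π = (p_{Hop} − 6)(184 − 2p_{Hop} + p_{Go}).
∂π/∂p_{Hop} = 196 − 4p_{Hop} + p_{Go} = 0 ⇒ p_{Hop} = 49 + 0.25p_{Go}.
Similarly p_{Go} = 53 + 0.25p_{Hop}.
Solving the two reaction functions simultaneously: (1 − (0.25)(0.25))p_{Hop} = 49 + 0.25·53, so 0.9375p_{Hop} = 62.25 and p_{Hop} = 66.4.
Then p_{Go} = 53 + 0.25·66.4 = 69.6.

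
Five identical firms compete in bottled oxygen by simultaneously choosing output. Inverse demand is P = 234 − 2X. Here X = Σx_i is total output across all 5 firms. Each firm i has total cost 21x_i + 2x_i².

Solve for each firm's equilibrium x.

A representative firm's profit is π_i = x_i(234 − 2X) − 21x_i − 2x_i², with X = x_i + Σ_{j≠i} x_j.
First-order condition: 213 − 8x_i − 2Σ_{j≠i} x_j = 0.
With identical firms, set every x_j = x: then 213 − 8x − 8x = 0, i.e. x = 213/16 = 13.3125.

13.3125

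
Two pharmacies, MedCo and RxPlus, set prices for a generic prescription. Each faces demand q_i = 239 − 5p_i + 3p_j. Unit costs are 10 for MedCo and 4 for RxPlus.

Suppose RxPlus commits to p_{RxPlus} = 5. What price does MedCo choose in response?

30.4

MedCo's profit: π = (p_{MedCo} − 10)(239 − 5p_{MedCo} + 3p_{RxPlus}).
∂π/∂p_{MedCo} = 289 − 10p_{MedCo} + 3p_{RxPlus} = 0 ⇒ p_{MedCo} = 28.9 + 0.3p_{RxPlus}.
At p_{RxPlus} = 5: p_{MedCo} = 28.9 + 0.3·5 = 30.4.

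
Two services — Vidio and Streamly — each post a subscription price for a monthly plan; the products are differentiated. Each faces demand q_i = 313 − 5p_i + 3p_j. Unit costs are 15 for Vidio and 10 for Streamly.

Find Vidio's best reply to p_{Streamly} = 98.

Vidio's profit: π = (p_{Vidio} − 15)(313 − 5p_{Vidio} + 3p_{Streamly}).
∂π/∂p_{Vidio} = 388 − 10p_{Vidio} + 3p_{Streamly} = 0 ⇒ p_{Vidio} = 38.8 + 0.3p_{Streamly}.
At p_{Streamly} = 98: p_{Vidio} = 38.8 + 0.3·98 = 68.2.

68.2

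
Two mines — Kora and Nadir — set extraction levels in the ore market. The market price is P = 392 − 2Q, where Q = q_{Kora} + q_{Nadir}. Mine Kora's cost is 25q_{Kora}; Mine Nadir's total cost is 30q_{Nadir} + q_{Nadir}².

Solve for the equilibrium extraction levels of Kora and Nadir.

73.9, 35.7

Mine Kora's profit: π = q_{Kora}(392 − 2(q_{Kora} + q_{Nadir})) − 25q_{Kora}.
∂π/∂q_{Kora} = 367 − 4q_{Kora} − 2q_{Nadir} = 0, so q_{Kora} = 91.75 − 0.5q_{Nadir}.
For Nadir: ∂π/∂q_{Nadir} = 362 − 6q_{Nadir} − 2q_{Kora} = 0 ⇒ q_{Nadir} = 181/3 − (1/3)q_{Kora}.
Solving the two reaction functions simultaneously: (1 − (−0.5)(−1/3))q_{Kora} = 91.75 − 0.5·(181/3), so (5/6)q_{Kora} = 739/12 and q_{Kora} = 73.9.
Then q_{Nadir} = 181/3 − (1/3)·73.9 = 35.7.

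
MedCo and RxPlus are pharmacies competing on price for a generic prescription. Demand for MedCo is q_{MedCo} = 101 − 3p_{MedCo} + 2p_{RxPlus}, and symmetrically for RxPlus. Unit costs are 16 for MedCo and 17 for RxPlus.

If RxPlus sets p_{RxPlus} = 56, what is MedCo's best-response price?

43.5

MedCo's profit: π = (p_{MedCo} − 16)(101 − 3p_{MedCo} + 2p_{RxPlus}).
∂π/∂p_{MedCo} = 149 − 6p_{MedCo} + 2p_{RxPlus} = 0 ⇒ p_{MedCo} = 149/6 + (1/3)p_{RxPlus}.
At p_{RxPlus} = 56: p_{MedCo} = 149/6 + (1/3)·56 = 43.5.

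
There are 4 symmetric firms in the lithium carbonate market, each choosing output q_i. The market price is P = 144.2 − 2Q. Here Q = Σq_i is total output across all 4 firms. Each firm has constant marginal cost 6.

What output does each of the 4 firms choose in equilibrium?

13.82

A representative firm's profit is π_i = q_i(144.2 − 2Q) − 6q_i, with Q = q_i + Σ_{j≠i} q_j.
First-order condition: 138.2 − 4q_i − 2Σ_{j≠i} q_j = 0.
In a symmetric equilibrium every firm chooses the same q, so Σ_{j≠i} q_j = 3q. The condition becomes 138.2 − 10q = 0, giving q = 138.2/10 = 13.82.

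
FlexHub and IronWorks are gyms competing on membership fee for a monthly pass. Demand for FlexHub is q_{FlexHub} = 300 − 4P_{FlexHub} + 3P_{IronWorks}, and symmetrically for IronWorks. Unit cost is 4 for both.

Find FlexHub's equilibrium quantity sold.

236.8

FlexHub's profit: π = (P_{FlexHub} − 4)(300 − 4P_{FlexHub} + 3P_{IronWorks}).
∂π/∂P_{FlexHub} = 316 − 8P_{FlexHub} + 3P_{IronWorks} = 0 ⇒ P_{FlexHub} = 39.5 + 0.375P_{IronWorks}.
The game is symmetric, so in equilibrium P_{IronWorks} = P_{FlexHub}: the reaction function gives 0.625P_{FlexHub} = 39.5, hence P_{FlexHub} = 63.2.
q_{FlexHub} = 300 − 4·63.2 + 3·63.2 = 236.8.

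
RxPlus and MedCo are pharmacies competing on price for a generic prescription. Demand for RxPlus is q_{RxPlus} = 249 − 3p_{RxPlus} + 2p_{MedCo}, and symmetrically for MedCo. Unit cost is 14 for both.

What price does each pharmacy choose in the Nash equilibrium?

RxPlus's profit: π = (p_{RxPlus} − 14)(249 − 3p_{RxPlus} + 2p_{MedCo}).
∂π/∂p_{RxPlus} = 291 − 6p_{RxPlus} + 2p_{MedCo} = 0 ⇒ p_{RxPlus} = 48.5 + (1/3)p_{MedCo}.
The game is symmetric, so in equilibrium p_{MedCo} = p_{RxPlus}: the reaction function gives (2/3)p_{RxPlus} = 48.5, hence p_{RxPlus} = 72.75.

72.75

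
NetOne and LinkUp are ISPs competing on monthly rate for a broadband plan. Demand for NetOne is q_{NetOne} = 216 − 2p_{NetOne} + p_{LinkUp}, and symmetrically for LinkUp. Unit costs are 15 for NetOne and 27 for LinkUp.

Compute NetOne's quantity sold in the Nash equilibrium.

137.2

NetOne's profit: π = (p_{NetOne} − 15)(216 − 2p_{NetOne} + p_{LinkUp}).
∂π/∂p_{NetOne} = 246 − 4p_{NetOne} + p_{LinkUp} = 0 ⇒ p_{NetOne} = 61.5 + 0.25p_{LinkUp}.
Similarly p_{LinkUp} = 67.5 + 0.25p_{NetOne}.
Plugging p_{LinkUp} into NetOne's best response: p_{NetOne} = 61.5 + 0.25(67.5 + 0.25p_{NetOne}) ⇒ 0.9375p_{NetOne} = 78.375, so p_{NetOne} = 83.6.
Then p_{LinkUp} = 67.5 + 0.25·83.6 = 88.4.
q_{NetOne} = 216 − 2·83.6 + 88.4 = 137.2.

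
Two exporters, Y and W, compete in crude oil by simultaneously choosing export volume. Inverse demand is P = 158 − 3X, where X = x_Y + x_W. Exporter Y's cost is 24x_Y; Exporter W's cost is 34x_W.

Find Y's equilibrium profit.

768

Exporter Y's profit: π = x_Y(158 − 3(x_Y + x_W)) − 24x_Y.
∂π/∂x_Y = 134 − 6x_Y − 3x_W = 0, so x_Y = 67/3 − 0.5x_W.
By the same steps for W: x_W = 62/3 − 0.5x_Y.
Solving the two reaction functions simultaneously: (1 − (−0.5)(−0.5))x_Y = 67/3 − 0.5·(62/3), so 0.75x_Y = 12 and x_Y = 16.
Then x_W = 62/3 − 0.5·16 = 38/3.
Price P = 158 − 3·(86/3) = 72.
Y's profit: (72 − 24)·16 = 768.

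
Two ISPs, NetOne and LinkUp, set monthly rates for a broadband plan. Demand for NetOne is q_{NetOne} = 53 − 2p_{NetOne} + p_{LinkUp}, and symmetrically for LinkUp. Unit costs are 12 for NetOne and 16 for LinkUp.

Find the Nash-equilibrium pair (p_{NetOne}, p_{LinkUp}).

NetOne's profit: π = (p_{NetOne} − 12)(53 − 2p_{NetOne} + p_{LinkUp}).
∂π/∂p_{NetOne} = 77 − 4p_{NetOne} + p_{LinkUp} = 0 ⇒ p_{NetOne} = 19.25 + 0.25p_{LinkUp}.
Similarly p_{LinkUp} = 21.25 + 0.25p_{NetOne}.
Plugging p_{LinkUp} into NetOne's best response: p_{NetOne} = 19.25 + 0.25(21.25 + 0.25p_{NetOne}) ⇒ 0.9375p_{NetOne} = 24.5625, so p_{NetOne} = 26.2.
Then p_{LinkUp} = 21.25 + 0.25·26.2 = 27.8.

26.2, 27.8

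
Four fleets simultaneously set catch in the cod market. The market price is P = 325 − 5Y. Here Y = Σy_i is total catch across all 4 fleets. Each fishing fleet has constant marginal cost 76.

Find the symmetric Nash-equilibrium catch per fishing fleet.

A representative fishing fleet's profit is π_i = y_i(325 − 5Y) − 76y_i, with Y = y_i + Σ_{j≠i} y_j.
First-order condition: 249 − 10y_i − 5Σ_{j≠i} y_j = 0.
Imposing symmetry (y_j = y for all j) turns Σ_{j≠i} y_j into 3y, so 249 = 25y and y = 9.96.

9.96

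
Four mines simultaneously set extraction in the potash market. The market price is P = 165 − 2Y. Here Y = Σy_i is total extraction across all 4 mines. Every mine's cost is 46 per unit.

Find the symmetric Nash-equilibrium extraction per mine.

11.9

A representative mine's profit is π_i = y_i(165 − 2Y) − 46y_i, with Y = y_i + Σ_{j≠i} y_j.
First-order condition: 119 − 4y_i − 2Σ_{j≠i} y_j = 0.
In a symmetric equilibrium every mine chooses the same y, so Σ_{j≠i} y_j = 3y. The condition becomes 119 − 10y = 0, giving y = 119/10 = 11.9.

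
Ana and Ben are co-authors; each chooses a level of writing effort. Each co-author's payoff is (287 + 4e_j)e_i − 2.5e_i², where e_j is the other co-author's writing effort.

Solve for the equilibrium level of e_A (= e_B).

Ana's payoff is (287 + 4e_B)e_A − 2.5e_A².
∂π/∂e_A = 287 + 4e_B − 5e_A = 0, so e_A = 57.4 + 0.8e_B.
By symmetry e_B = e_A; substituting into the reaction function, 0.2e_A = 57.4 and e_A = 287.

287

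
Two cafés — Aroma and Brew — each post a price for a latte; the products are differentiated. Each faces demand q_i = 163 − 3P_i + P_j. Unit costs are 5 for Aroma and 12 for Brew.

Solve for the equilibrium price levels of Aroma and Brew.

Aroma's profit: π = (P_{Aroma} − 5)(163 − 3P_{Aroma} + P_{Brew}).
∂π/∂P_{Aroma} = 178 − 6P_{Aroma} + P_{Brew} = 0 ⇒ P_{Aroma} = 89/3 + (1/6)P_{Brew}.
Similarly P_{Brew} = 199/6 + (1/6)P_{Aroma}.
Plugging P_{Brew} into Aroma's best response: P_{Aroma} = 89/3 + (1/6)(199/6 + (1/6)P_{Aroma}) ⇒ (35/36)P_{Aroma} = 1267/36, so P_{Aroma} = 36.2.
Then P_{Brew} = 199/6 + (1/6)·36.2 = 39.2.

36.2, 39.2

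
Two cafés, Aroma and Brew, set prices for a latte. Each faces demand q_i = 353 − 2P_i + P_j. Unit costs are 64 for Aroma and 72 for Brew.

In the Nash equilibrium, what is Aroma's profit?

18973.52

Aroma's profit: π = (P_{Aroma} − 64)(353 − 2P_{Aroma} + P_{Brew}).
∂π/∂P_{Aroma} = 481 − 4P_{Aroma} + P_{Brew} = 0 ⇒ P_{Aroma} = 120.25 + 0.25P_{Brew}.
Similarly P_{Brew} = 124.25 + 0.25P_{Aroma}.
Substituting the second reaction function into the first: P_{Aroma} = 120.25 + 0.25(124.25 + 0.25P_{Aroma}), which gives 0.9375P_{Aroma} = 151.3125 ⇒ P_{Aroma} = 161.4.
Then P_{Brew} = 124.25 + 0.25·161.4 = 164.6.
q_{Aroma} = 353 − 2·161.4 + 164.6 = 194.8.
Profit = (161.4 − 64)·194.8 = 18973.52.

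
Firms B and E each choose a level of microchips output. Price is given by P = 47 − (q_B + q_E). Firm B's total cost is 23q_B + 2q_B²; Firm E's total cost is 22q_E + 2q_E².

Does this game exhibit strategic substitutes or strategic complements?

strategic substitutes

Firm B's profit: π = q_B(47 − (q_B + q_E)) − 23q_B − 2q_B².
∂π/∂q_B = 24 − 6q_B − q_E = 0, so q_B = 4 − (1/6)q_E.
The best-response slope dq_B/dq_E = −1/6 < 0: the reaction function is downward-sloping, so the choices are strategic substitutes.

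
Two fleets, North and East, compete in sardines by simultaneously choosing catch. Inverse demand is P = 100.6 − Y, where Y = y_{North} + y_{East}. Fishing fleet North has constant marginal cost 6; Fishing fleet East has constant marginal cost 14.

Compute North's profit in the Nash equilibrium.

Fishing fleet North's profit: π = y_{North}(100.6 − (y_{North} + y_{East})) − 6y_{North}.
∂π/∂y_{North} = 94.6 − 2y_{North} − y_{East} = 0, so y_{North} = 47.3 − 0.5y_{East}.
By the same steps for East: y_{East} = 43.3 − 0.5y_{North}.
Substituting the second reaction function into the first: y_{North} = 47.3 − 0.5(43.3 − 0.5y_{North}), which gives 0.75y_{North} = 25.65 ⇒ y_{North} = 34.2.
Then y_{East} = 43.3 − 0.5·34.2 = 26.2.
Price P = 100.6 − 60.4 = 40.2.
North's profit: (40.2 − 6)·34.2 = 1169.64.

1169.64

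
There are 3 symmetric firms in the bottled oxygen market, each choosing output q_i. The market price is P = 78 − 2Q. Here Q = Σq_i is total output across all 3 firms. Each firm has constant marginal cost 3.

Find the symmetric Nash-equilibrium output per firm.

9.375

A representative firm's profit is π_i = q_i(78 − 2Q) − 3q_i, with Q = q_i + Σ_{j≠i} q_j.
First-order condition: 75 − 4q_i − 2Σ_{j≠i} q_j = 0.
With identical firms, set every q_j = q: then 75 − 4q − 4q = 0, i.e. q = 75/8 = 9.375.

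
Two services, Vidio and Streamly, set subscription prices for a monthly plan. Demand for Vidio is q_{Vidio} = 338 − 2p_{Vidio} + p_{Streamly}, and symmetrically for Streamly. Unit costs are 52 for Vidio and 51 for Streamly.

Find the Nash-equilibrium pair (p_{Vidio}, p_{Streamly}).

147.2, 146.8

Vidio's profit: π = (p_{Vidio} − 52)(338 − 2p_{Vidio} + p_{Streamly}).
∂π/∂p_{Vidio} = 442 − 4p_{Vidio} + p_{Streamly} = 0 ⇒ p_{Vidio} = 110.5 + 0.25p_{Streamly}.
Similarly p_{Streamly} = 110 + 0.25p_{Vidio}.
Substituting the second reaction function into the first: p_{Vidio} = 110.5 + 0.25(110 + 0.25p_{Vidio}), which gives 0.9375p_{Vidio} = 138 ⇒ p_{Vidio} = 147.2.
Then p_{Streamly} = 110 + 0.25·147.2 = 146.8.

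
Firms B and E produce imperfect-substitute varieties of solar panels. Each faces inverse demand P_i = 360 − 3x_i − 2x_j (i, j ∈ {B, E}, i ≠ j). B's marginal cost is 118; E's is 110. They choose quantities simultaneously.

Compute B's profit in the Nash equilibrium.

Firm B's profit: π = x_B(360 − 3x_B − 2x_E) − 118x_B.
∂π/∂x_B = 242 − 6x_B − 2x_E = 0 ⇒ x_B = 121/3 − (1/3)x_E.
Similarly x_E = 125/3 − (1/3)x_B.
Plugging x_E into B's best response: x_B = 121/3 − (1/3)(125/3 − (1/3)x_B) ⇒ (8/9)x_B = 238/9, so x_B = 29.75.
Then x_E = 125/3 − (1/3)·29.75 = 31.75.
P_B = 360 − 3·29.75 − 2·31.75 = 207.25.
Profit = (207.25 − 118)·29.75 = 2655.1875.

2655.1875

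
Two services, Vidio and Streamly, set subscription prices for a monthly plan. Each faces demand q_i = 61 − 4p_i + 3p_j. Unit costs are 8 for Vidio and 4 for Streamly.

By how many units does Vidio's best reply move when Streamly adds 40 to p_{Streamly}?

15

Vidio's profit: π = (p_{Vidio} − 8)(61 − 4p_{Vidio} + 3p_{Streamly}).
∂π/∂p_{Vidio} = 93 − 8p_{Vidio} + 3p_{Streamly} = 0 ⇒ p_{Vidio} = 11.625 + 0.375p_{Streamly}.
The reaction-function slope is 0.375, so a 40-unit rise in p_{Streamly} moves p_{Vidio} by 0.375 × 40 = 15. Vidio's best response rises — the actions are strategic complements.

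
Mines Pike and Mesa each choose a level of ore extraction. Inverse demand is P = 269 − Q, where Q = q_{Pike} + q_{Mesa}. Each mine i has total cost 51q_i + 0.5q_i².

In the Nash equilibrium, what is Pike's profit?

Mine Pike's profit: π = q_{Pike}(269 − (q_{Pike} + q_{Mesa})) − 51q_{Pike} − 0.5q_{Pike}².
∂π/∂q_{Pike} = 218 − 3q_{Pike} − q_{Mesa} = 0, so q_{Pike} = 218/3 − (1/3)q_{Mesa}.
By symmetry q_{Mesa} = q_{Pike}; substituting into the reaction function, (4/3)q_{Pike} = 218/3 and q_{Pike} = 54.5.
Price P = 269 − 109 = 160.
Pike's profit: (160 − 51)·54.5 − 0.5(54.5)² = 4455.375.

4455.375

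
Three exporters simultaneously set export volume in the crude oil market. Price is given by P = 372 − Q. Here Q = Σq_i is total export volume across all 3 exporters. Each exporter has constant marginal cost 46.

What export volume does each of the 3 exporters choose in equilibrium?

81.5

A representative exporter's profit is π_i = q_i(372 − Q) − 46q_i, with Q = q_i + Σ_{j≠i} q_j.
First-order condition: 326 − 2q_i − Σ_{j≠i} q_j = 0.
Imposing symmetry (q_j = q for all j) turns Σ_{j≠i} q_j into 2q, so 326 = 4q and q = 81.5.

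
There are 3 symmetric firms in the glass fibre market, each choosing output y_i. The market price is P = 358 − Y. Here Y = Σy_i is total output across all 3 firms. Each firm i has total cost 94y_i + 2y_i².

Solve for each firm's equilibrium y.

33

A representative firm's profit is π_i = y_i(358 − Y) − 94y_i − 2y_i², with Y = y_i + Σ_{j≠i} y_j.
First-order condition: 264 − 6y_i − Σ_{j≠i} y_j = 0.
With identical firms, set every y_j = y: then 264 − 6y − 2y = 0, i.e. y = 264/8 = 33.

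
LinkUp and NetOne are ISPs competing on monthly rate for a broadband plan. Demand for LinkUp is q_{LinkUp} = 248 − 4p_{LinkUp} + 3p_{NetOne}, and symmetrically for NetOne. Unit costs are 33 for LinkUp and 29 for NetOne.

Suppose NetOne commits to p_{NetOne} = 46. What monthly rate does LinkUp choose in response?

LinkUp's profit: π = (p_{LinkUp} − 33)(248 − 4p_{LinkUp} + 3p_{NetOne}).
∂π/∂p_{LinkUp} = 380 − 8p_{LinkUp} + 3p_{NetOne} = 0 ⇒ p_{LinkUp} = 47.5 + 0.375p_{NetOne}.
At p_{NetOne} = 46: p_{LinkUp} = 47.5 + 0.375·46 = 64.75.

64.75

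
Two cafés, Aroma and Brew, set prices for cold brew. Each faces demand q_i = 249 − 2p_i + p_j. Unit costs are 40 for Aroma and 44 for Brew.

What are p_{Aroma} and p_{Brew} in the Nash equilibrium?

110.2, 111.8

Aroma's profit: π = (p_{Aroma} − 40)(249 − 2p_{Aroma} + p_{Brew}).
∂π/∂p_{Aroma} = 329 − 4p_{Aroma} + p_{Brew} = 0 ⇒ p_{Aroma} = 82.25 + 0.25p_{Brew}.
Similarly p_{Brew} = 84.25 + 0.25p_{Aroma}.
Plugging p_{Brew} into Aroma's best response: p_{Aroma} = 82.25 + 0.25(84.25 + 0.25p_{Aroma}) ⇒ 0.9375p_{Aroma} = 103.3125, so p_{Aroma} = 110.2.
Then p_{Brew} = 84.25 + 0.25·110.2 = 111.8.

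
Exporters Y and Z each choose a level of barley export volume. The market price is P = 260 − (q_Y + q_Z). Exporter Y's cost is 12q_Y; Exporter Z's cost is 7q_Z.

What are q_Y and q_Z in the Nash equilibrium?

Exporter Y's profit: π = q_Y(260 − (q_Y + q_Z)) − 12q_Y.
∂π/∂q_Y = 248 − 2q_Y − q_Z = 0, so q_Y = 124 − 0.5q_Z.
By the same steps for Z: q_Z = 126.5 − 0.5q_Y.
Solving the two reaction functions simultaneously: (1 − (−0.5)(−0.5))q_Y = 124 − 0.5·126.5, so 0.75q_Y = 60.75 and q_Y = 81.
Then q_Z = 126.5 − 0.5·81 = 86.

81, 86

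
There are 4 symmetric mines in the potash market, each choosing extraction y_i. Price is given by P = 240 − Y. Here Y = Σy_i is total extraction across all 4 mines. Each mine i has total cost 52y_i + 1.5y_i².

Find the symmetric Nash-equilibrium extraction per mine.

A representative mine's profit is π_i = y_i(240 − Y) − 52y_i − 1.5y_i², with Y = y_i + Σ_{j≠i} y_j.
First-order condition: 188 − 5y_i − Σ_{j≠i} y_j = 0.
With identical mines, set every y_j = y: then 188 − 5y − 3y = 0, i.e. y = 188/8 = 23.5.

23.5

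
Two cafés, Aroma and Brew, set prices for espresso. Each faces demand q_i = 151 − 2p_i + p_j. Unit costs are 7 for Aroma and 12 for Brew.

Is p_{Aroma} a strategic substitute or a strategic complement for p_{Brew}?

Aroma's profit: π = (p_{Aroma} − 7)(151 − 2p_{Aroma} + p_{Brew}).
∂π/∂p_{Aroma} = 165 − 4p_{Aroma} + p_{Brew} = 0 ⇒ p_{Aroma} = 41.25 + 0.25p_{Brew}.
The best-response slope dp_{Aroma}/dp_{Brew} = 0.25 > 0: the reaction function is upward-sloping, so the choices are strategic complements.

strategic complements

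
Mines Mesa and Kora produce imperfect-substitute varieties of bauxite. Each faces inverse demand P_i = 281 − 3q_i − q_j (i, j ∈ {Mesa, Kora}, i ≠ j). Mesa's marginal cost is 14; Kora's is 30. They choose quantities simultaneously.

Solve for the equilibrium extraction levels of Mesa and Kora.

Mine Mesa's profit: π = q_{Mesa}(281 − 3q_{Mesa} − q_{Kora}) − 14q_{Mesa}.
∂π/∂q_{Mesa} = 267 − 6q_{Mesa} − q_{Kora} = 0 ⇒ q_{Mesa} = 44.5 − (1/6)q_{Kora}.
Similarly q_{Kora} = 251/6 − (1/6)q_{Mesa}.
Plugging q_{Kora} into Mesa's best response: q_{Mesa} = 44.5 − (1/6)(251/6 − (1/6)q_{Mesa}) ⇒ (35/36)q_{Mesa} = 1351/36, so q_{Mesa} = 38.6.
Then q_{Kora} = 251/6 − (1/6)·38.6 = 35.4.

38.6, 35.4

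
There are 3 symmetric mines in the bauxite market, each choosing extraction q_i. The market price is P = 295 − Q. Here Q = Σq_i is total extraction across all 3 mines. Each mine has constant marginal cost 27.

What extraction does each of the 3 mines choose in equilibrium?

67

A representative mine's profit is π_i = q_i(295 − Q) − 27q_i, with Q = q_i + Σ_{j≠i} q_j.
First-order condition: 268 − 2q_i − Σ_{j≠i} q_j = 0.
In a symmetric equilibrium every mine chooses the same q, so Σ_{j≠i} q_j = 2q. The condition becomes 268 − 4q = 0, giving q = 268/4 = 67.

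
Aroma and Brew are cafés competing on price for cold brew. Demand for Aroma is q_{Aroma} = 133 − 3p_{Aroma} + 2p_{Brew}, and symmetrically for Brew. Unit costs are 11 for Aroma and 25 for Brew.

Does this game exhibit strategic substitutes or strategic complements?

strategic complements

Aroma's profit: π = (p_{Aroma} − 11)(133 − 3p_{Aroma} + 2p_{Brew}).
∂π/∂p_{Aroma} = 166 − 6p_{Aroma} + 2p_{Brew} = 0 ⇒ p_{Aroma} = 83/3 + (1/3)p_{Brew}.
The best-response slope dp_{Aroma}/dp_{Brew} = 1/3 > 0: the reaction function is upward-sloping, so the choices are strategic complements.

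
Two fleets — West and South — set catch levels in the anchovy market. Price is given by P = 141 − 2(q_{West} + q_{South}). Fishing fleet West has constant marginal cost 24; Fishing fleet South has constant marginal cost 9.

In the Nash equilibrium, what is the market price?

58

Fishing fleet West's profit: π = q_{West}(141 − 2(q_{West} + q_{South})) − 24q_{West}.
∂π/∂q_{West} = 117 − 4q_{West} − 2q_{South} = 0, so q_{West} = 29.25 − 0.5q_{South}.
By the same steps for South: q_{South} = 33 − 0.5q_{West}.
Solving the two reaction functions simultaneously: (1 − (−0.5)(−0.5))q_{West} = 29.25 − 0.5·33, so 0.75q_{West} = 12.75 and q_{West} = 17.
Then q_{South} = 33 − 0.5·17 = 24.5.
Equilibrium price: P = 141 − 2·41.5 = 58.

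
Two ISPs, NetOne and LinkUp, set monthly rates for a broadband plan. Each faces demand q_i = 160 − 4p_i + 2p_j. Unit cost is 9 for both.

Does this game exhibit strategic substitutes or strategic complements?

NetOne's profit: π = (p_{NetOne} − 9)(160 − 4p_{NetOne} + 2p_{LinkUp}).
∂π/∂p_{NetOne} = 196 − 8p_{NetOne} + 2p_{LinkUp} = 0 ⇒ p_{NetOne} = 24.5 + 0.25p_{LinkUp}.
The best-response slope dp_{NetOne}/dp_{LinkUp} = 0.25 > 0: the reaction function is upward-sloping, so the choices are strategic complements.

strategic complements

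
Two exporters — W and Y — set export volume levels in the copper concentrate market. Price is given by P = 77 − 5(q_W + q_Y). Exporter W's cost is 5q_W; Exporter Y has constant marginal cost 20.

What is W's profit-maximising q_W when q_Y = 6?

4.2

Exporter W's profit: π = q_W(77 − 5(q_W + q_Y)) − 5q_W.
∂π/∂q_W = 72 − 10q_W − 5q_Y = 0, so q_W = 7.2 − 0.5q_Y.
At q_Y = 6: q_W = 7.2 − 0.5·6 = 4.2.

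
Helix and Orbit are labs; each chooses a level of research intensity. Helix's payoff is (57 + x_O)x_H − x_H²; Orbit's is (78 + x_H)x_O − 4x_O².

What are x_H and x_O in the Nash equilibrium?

Expanding Helix's payoff: 57x_H + x_Ox_H − x_H².
∂π/∂x_H = 57 + x_O − 2x_H = 0, so x_H = 28.5 + 0.5x_O.
Likewise for Orbit: x_O = 9.75 + 0.125x_H.
Plugging x_O into Helix's best response: x_H = 28.5 + 0.5(9.75 + 0.125x_H) ⇒ 0.9375x_H = 33.375, so x_H = 35.6.
Then x_O = 9.75 + 0.125·35.6 = 14.2.

35.6, 14.2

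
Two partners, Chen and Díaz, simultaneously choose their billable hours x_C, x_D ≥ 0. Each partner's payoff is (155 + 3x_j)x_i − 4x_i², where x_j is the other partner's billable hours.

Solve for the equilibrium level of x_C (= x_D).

31

Chen's payoff is (155 + 3x_D)x_C − 4x_C².
∂π/∂x_C = 155 + 3x_D − 8x_C = 0, so x_C = 19.375 + 0.375x_D.
Setting x_C = x_D in the reaction function: x_C = 19.375 + 0.375x_C, so x_C = 19.375 / 0.625 = 31.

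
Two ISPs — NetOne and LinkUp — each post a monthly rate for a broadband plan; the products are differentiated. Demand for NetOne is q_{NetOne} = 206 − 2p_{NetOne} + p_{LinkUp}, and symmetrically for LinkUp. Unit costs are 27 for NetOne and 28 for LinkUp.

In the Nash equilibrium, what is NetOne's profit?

7152.08

NetOne's profit: π = (p_{NetOne} − 27)(206 − 2p_{NetOne} + p_{LinkUp}).
∂π/∂p_{NetOne} = 260 − 4p_{NetOne} + p_{LinkUp} = 0 ⇒ p_{NetOne} = 65 + 0.25p_{LinkUp}.
Similarly p_{LinkUp} = 65.5 + 0.25p_{NetOne}.
Solving the two reaction functions simultaneously: (1 − (0.25)(0.25))p_{NetOne} = 65 + 0.25·65.5, so 0.9375p_{NetOne} = 81.375 and p_{NetOne} = 86.8.
Then p_{LinkUp} = 65.5 + 0.25·86.8 = 87.2.
q_{NetOne} = 206 − 2·86.8 + 87.2 = 119.6.
Profit = (86.8 − 27)·119.6 = 7152.08.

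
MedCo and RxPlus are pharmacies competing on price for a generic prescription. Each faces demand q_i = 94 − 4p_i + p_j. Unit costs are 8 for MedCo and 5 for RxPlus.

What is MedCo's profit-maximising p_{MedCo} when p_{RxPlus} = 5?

16.375

MedCo's profit: π = (p_{MedCo} − 8)(94 − 4p_{MedCo} + p_{RxPlus}).
∂π/∂p_{MedCo} = 126 − 8p_{MedCo} + p_{RxPlus} = 0 ⇒ p_{MedCo} = 15.75 + 0.125p_{RxPlus}.
At p_{RxPlus} = 5: p_{MedCo} = 15.75 + 0.125·5 = 16.375.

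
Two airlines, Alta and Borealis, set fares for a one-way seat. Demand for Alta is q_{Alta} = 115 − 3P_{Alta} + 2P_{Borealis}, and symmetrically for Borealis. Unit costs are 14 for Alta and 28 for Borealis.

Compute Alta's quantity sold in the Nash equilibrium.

83.625

Alta's profit: π = (P_{Alta} − 14)(115 − 3P_{Alta} + 2P_{Borealis}).
∂π/∂P_{Alta} = 157 − 6P_{Alta} + 2P_{Borealis} = 0 ⇒ P_{Alta} = 157/6 + (1/3)P_{Borealis}.
Similarly P_{Borealis} = 199/6 + (1/3)P_{Alta}.
Solving the two reaction functions simultaneously: (1 − (1/3)(1/3))P_{Alta} = 157/6 + (1/3)·(199/6), so (8/9)P_{Alta} = 335/9 and P_{Alta} = 41.875.
Then P_{Borealis} = 199/6 + (1/3)·41.875 = 47.125.
q_{Alta} = 115 − 3·41.875 + 2·47.125 = 83.625.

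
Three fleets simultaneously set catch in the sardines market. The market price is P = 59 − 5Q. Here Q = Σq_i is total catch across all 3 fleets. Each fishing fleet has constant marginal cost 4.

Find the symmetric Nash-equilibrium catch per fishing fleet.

A representative fishing fleet's profit is π_i = q_i(59 − 5Q) − 4q_i, with Q = q_i + Σ_{j≠i} q_j.
First-order condition: 55 − 10q_i − 5Σ_{j≠i} q_j = 0.
In a symmetric equilibrium every fishing fleet chooses the same q, so Σ_{j≠i} q_j = 2q. The condition becomes 55 − 20q = 0, giving q = 55/20 = 2.75.

2.75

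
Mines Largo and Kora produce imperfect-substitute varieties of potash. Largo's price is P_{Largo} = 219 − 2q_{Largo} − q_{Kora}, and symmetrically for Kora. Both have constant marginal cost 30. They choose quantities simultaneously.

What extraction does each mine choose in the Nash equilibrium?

Mine Largo's profit: π = q_{Largo}(219 − 2q_{Largo} − q_{Kora}) − 30q_{Largo}.
∂π/∂q_{Largo} = 189 − 4q_{Largo} − q_{Kora} = 0 ⇒ q_{Largo} = 47.25 − 0.25q_{Kora}.
By symmetry q_{Kora} = q_{Largo}; substituting into the reaction function, 1.25q_{Largo} = 47.25 and q_{Largo} = 37.8.

37.8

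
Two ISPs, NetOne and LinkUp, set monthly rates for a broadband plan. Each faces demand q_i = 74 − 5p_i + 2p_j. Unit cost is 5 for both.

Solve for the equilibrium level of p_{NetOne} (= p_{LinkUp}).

NetOne's profit: π = (p_{NetOne} − 5)(74 − 5p_{NetOne} + 2p_{LinkUp}).
∂π/∂p_{NetOne} = 99 − 10p_{NetOne} + 2p_{LinkUp} = 0 ⇒ p_{NetOne} = 9.9 + 0.2p_{LinkUp}.
Setting p_{NetOne} = p_{LinkUp} in the reaction function: p_{NetOne} = 9.9 + 0.2p_{NetOne}, so p_{NetOne} = 9.9 / 0.8 = 12.375.

12.375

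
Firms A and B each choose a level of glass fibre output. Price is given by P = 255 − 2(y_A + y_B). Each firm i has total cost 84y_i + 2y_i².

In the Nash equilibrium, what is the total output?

Firm A's profit: π = y_A(255 − 2(y_A + y_B)) − 84y_A − 2y_A².
∂π/∂y_A = 171 − 8y_A − 2y_B = 0, so y_A = 21.375 − 0.25y_B.
By symmetry y_B = y_A; substituting into the reaction function, 1.25y_A = 21.375 and y_A = 17.1.
Total output: 17.1 + 17.1 = 34.2.

34.2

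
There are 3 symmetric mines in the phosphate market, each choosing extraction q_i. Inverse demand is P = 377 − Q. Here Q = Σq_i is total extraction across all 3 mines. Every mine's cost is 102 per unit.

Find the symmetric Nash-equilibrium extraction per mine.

A representative mine's profit is π_i = q_i(377 − Q) − 102q_i, with Q = q_i + Σ_{j≠i} q_j.
First-order condition: 275 − 2q_i − Σ_{j≠i} q_j = 0.
Imposing symmetry (q_j = q for all j) turns Σ_{j≠i} q_j into 2q, so 275 = 4q and q = 68.75.

68.75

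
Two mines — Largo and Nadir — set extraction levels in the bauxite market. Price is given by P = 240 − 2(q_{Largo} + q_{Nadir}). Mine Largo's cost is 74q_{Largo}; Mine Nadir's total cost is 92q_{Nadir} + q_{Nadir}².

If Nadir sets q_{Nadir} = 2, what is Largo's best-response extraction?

Mine Largo's profit: π = q_{Largo}(240 − 2(q_{Largo} + q_{Nadir})) − 74q_{Largo}.
∂π/∂q_{Largo} = 166 − 4q_{Largo} − 2q_{Nadir} = 0, so q_{Largo} = 41.5 − 0.5q_{Nadir}.
At q_{Nadir} = 2: q_{Largo} = 41.5 − 0.5·2 = 40.5.

40.5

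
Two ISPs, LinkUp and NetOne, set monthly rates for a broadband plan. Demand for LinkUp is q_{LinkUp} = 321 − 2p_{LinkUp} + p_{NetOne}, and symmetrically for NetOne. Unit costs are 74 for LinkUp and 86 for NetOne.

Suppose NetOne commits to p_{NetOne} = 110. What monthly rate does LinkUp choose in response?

LinkUp's profit: π = (p_{LinkUp} − 74)(321 − 2p_{LinkUp} + p_{NetOne}).
∂π/∂p_{LinkUp} = 469 − 4p_{LinkUp} + p_{NetOne} = 0 ⇒ p_{LinkUp} = 117.25 + 0.25p_{NetOne}.
At p_{NetOne} = 110: p_{LinkUp} = 117.25 + 0.25·110 = 144.75.

144.75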